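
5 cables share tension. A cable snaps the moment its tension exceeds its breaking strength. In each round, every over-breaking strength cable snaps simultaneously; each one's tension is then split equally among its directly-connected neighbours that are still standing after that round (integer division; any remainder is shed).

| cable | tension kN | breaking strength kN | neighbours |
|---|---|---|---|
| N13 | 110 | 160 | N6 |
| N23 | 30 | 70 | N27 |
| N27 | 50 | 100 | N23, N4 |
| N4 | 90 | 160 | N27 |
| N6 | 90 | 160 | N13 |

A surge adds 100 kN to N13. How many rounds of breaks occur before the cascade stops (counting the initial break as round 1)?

Round 1 — N13 at 210 > 160. N13 snaps.
  N13 sheds 210 kN to N6: 210 each.
    N6: 90+210 = 300 > 160
Round 2 — N6 snaps.
  N6 sheds 300 kN: no online neighbours, lost.
No further breaks.

2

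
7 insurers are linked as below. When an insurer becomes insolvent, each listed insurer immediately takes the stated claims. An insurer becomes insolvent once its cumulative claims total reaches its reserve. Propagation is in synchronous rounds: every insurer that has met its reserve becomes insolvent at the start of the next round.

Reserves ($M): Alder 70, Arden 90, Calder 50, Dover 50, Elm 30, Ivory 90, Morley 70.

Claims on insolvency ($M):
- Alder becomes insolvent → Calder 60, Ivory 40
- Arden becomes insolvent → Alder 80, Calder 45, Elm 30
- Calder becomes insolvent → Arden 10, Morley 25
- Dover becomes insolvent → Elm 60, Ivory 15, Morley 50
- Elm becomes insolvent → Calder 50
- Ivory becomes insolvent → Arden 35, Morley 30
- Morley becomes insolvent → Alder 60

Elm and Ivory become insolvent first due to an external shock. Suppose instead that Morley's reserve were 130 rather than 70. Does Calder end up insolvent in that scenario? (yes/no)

With Morley's reserve at 130:
Round 1 — Elm, Ivory become insolvent (initial).
  Arden: +35 → 35 < 90
  Calder: +50 → 50 ≥ 50
  Morley: +30 → 30 < 130
Round 2 — Calder becomes insolvent.
  Arden: +10 → 45 < 90
  Morley: +25 → 55 < 130
No further insolvencies.

yes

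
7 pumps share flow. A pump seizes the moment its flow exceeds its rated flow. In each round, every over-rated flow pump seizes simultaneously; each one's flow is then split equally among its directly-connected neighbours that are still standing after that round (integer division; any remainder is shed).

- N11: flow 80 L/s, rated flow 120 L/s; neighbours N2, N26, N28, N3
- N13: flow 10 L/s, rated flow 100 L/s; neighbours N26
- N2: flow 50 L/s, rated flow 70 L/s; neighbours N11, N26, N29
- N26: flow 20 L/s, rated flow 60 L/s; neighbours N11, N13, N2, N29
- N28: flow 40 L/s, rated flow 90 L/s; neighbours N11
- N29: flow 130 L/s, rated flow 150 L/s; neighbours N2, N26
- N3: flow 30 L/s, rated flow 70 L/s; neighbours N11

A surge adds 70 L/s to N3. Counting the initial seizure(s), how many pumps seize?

6

Round 1 — N3 at 100 > 70. N3 seizes.
  N3 sheds 100 L/s to N11: 100 each.
    N11: 80+100 = 180 > 120
Round 2 — N11 seizes.
  N11 sheds 180 L/s to N2, N26, N28: 60 each.
    N2: 50+60 = 110 > 70
    N26: 20+60 = 80 > 60
    N28: 40+60 = 100 > 90
Round 3 — N2, N26, N28 seize.
  N2 sheds 110 L/s to N29: 110 each.
    N29: 130+110 = 240 > 150
  N26 sheds 80 L/s to N13, N29: 40 each.
    N13: 10+40 = 50 ≤ 100
    N29: 240+40 = 280 > 150
  N28 sheds 100 L/s: no online neighbours, lost.
Round 4 — N29 seizes.
  N29 sheds 280 L/s: no online neighbours, lost.
No further seizures.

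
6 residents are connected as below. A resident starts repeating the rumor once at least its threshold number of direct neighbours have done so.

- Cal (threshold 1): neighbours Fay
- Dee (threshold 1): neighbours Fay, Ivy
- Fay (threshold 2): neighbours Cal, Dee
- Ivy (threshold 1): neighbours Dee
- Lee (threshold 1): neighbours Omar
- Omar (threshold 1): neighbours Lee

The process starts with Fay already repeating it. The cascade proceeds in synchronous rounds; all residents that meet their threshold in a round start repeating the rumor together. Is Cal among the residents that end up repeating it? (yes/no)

Round 1 — Fay starts repeating the rumor (initial).
Round 2 — checking thresholds:
  Cal: 1 of 1 neighbours ≥ 1, starts repeating the rumor.
  Dee: 1 of 2 neighbours ≥ 1, starts repeating the rumor.
Round 3 — checking thresholds:
  Ivy: 1 of 1 neighbours ≥ 1, starts repeating the rumor.
Round 4 — no new spreads; cascade stops.

yes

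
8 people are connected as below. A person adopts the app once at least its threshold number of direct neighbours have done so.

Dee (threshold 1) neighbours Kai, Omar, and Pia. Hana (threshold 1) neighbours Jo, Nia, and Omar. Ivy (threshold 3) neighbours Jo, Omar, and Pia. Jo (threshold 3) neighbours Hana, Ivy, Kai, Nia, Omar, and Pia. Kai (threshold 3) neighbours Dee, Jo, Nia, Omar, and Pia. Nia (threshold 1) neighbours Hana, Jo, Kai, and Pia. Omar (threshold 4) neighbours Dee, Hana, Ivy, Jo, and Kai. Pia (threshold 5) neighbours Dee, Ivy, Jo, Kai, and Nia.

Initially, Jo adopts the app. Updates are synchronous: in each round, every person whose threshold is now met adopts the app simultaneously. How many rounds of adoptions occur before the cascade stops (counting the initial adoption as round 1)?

Round 1 — Jo adopts the app (initial).
Round 2 — checking thresholds:
  Hana: 1 of 3 neighbours ≥ 1, adopts the app.
  Ivy: 1 of 3 neighbours < 3, not yet.
  Kai: 1 of 5 neighbours < 3, not yet.
  Nia: 1 of 4 neighbours ≥ 1, adopts the app.
  Omar: 1 of 5 neighbours < 4, not yet.
  Pia: 1 of 5 neighbours < 5, not yet.
Round 3 — no new adoptions; cascade stops.

2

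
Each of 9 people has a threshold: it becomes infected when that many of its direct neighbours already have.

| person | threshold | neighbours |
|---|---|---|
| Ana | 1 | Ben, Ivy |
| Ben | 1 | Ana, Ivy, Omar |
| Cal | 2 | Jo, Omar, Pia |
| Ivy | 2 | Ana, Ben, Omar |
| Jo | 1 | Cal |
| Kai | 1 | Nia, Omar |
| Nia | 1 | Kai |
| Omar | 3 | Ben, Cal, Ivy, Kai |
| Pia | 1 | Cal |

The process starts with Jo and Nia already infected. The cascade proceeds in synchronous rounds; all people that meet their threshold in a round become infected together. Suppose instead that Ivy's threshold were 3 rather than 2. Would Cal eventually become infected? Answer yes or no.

With Ivy's threshold at 3:
Round 1 — Jo, Nia become infected (initial).
Round 2 — checking thresholds:
  Cal: 1 of 3 neighbours < 2, holds.
  Kai: 1 of 2 neighbours ≥ 1, becomes infected.
Round 3 — no new infections; cascade stops.

no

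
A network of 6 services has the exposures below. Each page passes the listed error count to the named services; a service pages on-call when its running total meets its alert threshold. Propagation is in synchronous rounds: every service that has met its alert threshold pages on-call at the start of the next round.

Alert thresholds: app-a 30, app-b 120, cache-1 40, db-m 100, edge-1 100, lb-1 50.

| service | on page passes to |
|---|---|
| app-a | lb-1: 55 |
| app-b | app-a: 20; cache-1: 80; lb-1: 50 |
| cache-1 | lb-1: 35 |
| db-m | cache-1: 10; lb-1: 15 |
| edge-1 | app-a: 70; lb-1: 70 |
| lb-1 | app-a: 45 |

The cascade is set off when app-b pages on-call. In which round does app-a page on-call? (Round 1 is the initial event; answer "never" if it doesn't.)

Round 1 — app-b pages on-call (initial).
  app-a: +20 → 20 < 30
  cache-1: +80 → 80 ≥ 40
  lb-1: +50 → 50 ≥ 50
Round 2 — cache-1, lb-1 page on-call.
  app-a: +45 → 65 ≥ 30
Round 3 — app-a pages on-call.
No further pages.

3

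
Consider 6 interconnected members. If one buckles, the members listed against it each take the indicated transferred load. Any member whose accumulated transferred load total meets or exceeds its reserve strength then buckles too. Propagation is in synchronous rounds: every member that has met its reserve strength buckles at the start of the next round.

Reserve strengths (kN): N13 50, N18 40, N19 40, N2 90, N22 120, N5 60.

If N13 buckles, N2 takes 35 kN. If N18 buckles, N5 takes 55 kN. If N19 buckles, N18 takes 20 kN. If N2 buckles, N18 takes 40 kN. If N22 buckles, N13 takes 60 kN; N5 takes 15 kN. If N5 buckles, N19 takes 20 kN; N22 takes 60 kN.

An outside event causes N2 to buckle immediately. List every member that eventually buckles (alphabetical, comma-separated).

Round 1 — N2 buckles (initial).
  N18: +40 → 40 ≥ 40
Round 2 — N18 buckles.
  N5: +55 → 55 < 60
No further bucklings.

N18, N2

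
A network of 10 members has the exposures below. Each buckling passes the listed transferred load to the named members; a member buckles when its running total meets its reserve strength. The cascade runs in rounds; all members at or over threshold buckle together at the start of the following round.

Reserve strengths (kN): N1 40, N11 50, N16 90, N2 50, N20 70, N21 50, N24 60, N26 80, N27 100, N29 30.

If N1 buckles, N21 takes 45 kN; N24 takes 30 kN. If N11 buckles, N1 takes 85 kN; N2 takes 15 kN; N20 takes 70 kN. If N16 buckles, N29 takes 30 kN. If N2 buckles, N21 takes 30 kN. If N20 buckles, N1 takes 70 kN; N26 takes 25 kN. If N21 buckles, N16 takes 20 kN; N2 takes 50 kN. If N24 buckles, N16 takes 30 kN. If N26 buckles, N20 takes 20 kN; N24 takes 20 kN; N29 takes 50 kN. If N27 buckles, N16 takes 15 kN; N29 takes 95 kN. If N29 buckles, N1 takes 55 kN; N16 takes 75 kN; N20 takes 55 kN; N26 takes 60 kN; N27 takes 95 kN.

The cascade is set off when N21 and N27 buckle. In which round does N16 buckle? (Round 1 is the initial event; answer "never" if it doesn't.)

Round 1 — N21, N27 buckle (initial).
  N16: +20+15 → 35 < 90
  N2: +50 → 50 ≥ 50
  N29: +95 → 95 ≥ 30
Round 2 — N2, N29 buckle.
  N1: +55 → 55 ≥ 40
  N16: +75 → 110 ≥ 90
  N20: +55 → 55 < 70
  N26: +60 → 60 < 80
Round 3 — N1, N16 buckle.
  N24: +30 → 30 < 60
No further bucklings.

3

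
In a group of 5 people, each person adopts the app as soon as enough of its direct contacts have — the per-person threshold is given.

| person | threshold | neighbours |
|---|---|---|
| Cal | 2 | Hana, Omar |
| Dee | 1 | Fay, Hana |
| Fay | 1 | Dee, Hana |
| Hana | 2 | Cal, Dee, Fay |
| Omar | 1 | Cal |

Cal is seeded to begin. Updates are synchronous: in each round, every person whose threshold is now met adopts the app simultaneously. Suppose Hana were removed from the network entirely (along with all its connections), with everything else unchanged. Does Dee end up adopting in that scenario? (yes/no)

no

With Hana removed:
Round 1 — Cal adopts the app (initial).
Round 2 — checking thresholds:
  Omar: 1 of 1 neighbours ≥ 1, adopts the app.
Round 3 — no new adoptions; cascade stops.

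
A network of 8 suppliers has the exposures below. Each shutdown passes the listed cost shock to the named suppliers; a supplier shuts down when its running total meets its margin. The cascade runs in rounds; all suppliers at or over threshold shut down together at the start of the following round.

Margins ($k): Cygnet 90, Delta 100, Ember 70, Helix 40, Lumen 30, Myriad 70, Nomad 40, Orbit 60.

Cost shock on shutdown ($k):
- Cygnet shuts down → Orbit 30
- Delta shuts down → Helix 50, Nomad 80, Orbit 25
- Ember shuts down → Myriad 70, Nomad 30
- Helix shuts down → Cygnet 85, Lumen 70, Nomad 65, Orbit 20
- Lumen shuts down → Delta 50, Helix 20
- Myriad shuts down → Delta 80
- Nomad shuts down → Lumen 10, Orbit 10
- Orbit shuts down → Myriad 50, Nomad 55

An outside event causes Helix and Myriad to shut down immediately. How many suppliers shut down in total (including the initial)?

5

Round 1 — Helix, Myriad shut down (initial).
  Cygnet: +85 → 85 < 90
  Delta: +80 → 80 < 100
  Lumen: +70 → 70 ≥ 30
  Nomad: +65 → 65 ≥ 40
  Orbit: +20 → 20 < 60
Round 2 — Lumen, Nomad shut down.
  Delta: +50 → 130 ≥ 100
  Orbit: +10 → 30 < 60
Round 3 — Delta shuts down.
  Orbit: +25 → 55 < 60
No further shutdowns.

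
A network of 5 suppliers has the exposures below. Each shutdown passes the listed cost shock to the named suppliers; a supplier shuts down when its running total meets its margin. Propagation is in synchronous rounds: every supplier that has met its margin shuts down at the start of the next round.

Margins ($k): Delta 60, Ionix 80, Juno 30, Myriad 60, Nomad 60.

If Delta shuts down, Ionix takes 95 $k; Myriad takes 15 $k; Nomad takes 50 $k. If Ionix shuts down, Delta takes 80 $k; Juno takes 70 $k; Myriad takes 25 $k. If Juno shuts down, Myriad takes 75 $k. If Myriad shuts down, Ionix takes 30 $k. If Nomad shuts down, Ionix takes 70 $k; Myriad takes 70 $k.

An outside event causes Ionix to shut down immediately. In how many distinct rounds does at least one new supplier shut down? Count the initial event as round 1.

Round 1 — Ionix shuts down (initial).
  Delta: +80 → 80 ≥ 60
  Juno: +70 → 70 ≥ 30
  Myriad: +25 → 25 < 60
Round 2 — Delta, Juno shut down.
  Myriad: +15+75 → 115 ≥ 60
  Nomad: +50 → 50 < 60
Round 3 — Myriad shuts down.
No further shutdowns.

3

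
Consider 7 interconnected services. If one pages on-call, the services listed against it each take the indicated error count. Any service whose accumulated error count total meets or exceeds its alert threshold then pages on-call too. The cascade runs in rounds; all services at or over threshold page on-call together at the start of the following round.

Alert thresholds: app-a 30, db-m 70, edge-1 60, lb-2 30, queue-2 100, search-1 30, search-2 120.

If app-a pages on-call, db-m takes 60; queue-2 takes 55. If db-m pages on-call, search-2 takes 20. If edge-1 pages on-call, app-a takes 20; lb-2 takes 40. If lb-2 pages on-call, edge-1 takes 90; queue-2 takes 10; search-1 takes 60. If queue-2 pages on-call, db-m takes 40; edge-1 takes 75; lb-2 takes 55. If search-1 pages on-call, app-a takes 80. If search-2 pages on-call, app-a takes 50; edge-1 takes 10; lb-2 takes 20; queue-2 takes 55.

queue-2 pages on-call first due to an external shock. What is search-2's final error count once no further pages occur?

Round 1 — queue-2 pages on-call (initial).
  db-m: +40 → 40 < 70
  edge-1: +75 → 75 ≥ 60
  lb-2: +55 → 55 ≥ 30
Round 2 — edge-1, lb-2 page on-call.
  app-a: +20 → 20 < 30
  search-1: +60 → 60 ≥ 30
Round 3 — search-1 pages on-call.
  app-a: +80 → 100 ≥ 30
Round 4 — app-a pages on-call.
  db-m: +60 → 100 ≥ 70
Round 5 — db-m pages on-call.
  search-2: +20 → 20 < 120
No further pages.

20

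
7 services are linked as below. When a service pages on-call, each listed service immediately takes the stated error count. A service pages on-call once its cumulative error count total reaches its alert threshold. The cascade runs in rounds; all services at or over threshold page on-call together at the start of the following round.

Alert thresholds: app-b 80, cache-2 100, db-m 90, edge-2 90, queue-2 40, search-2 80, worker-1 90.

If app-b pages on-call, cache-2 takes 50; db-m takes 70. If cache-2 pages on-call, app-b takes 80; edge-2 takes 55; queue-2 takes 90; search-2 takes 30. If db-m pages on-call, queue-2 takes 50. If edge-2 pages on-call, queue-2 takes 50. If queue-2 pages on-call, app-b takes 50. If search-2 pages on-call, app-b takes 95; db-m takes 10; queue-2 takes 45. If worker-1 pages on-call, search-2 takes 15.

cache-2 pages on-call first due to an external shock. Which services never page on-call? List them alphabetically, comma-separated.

Round 1 — cache-2 pages on-call (initial).
  app-b: +80 → 80 ≥ 80
  edge-2: +55 → 55 < 90
  queue-2: +90 → 90 ≥ 40
  search-2: +30 → 30 < 80
Round 2 — app-b, queue-2 page on-call.
  db-m: +70 → 70 < 90
No further pages.

db-m, edge-2, search-2, worker-1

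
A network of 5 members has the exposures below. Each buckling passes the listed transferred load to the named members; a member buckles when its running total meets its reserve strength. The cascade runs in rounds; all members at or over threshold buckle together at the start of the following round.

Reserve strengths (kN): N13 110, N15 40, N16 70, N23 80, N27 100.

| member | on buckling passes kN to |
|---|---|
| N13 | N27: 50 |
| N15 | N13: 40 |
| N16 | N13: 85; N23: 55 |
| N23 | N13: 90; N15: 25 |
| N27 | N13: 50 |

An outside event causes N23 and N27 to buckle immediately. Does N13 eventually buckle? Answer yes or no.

yes

Round 1 — N23, N27 buckle (initial).
  N13: +90+50 → 140 ≥ 110
  N15: +25 → 25 < 40
Round 2 — N13 buckles.
No further bucklings.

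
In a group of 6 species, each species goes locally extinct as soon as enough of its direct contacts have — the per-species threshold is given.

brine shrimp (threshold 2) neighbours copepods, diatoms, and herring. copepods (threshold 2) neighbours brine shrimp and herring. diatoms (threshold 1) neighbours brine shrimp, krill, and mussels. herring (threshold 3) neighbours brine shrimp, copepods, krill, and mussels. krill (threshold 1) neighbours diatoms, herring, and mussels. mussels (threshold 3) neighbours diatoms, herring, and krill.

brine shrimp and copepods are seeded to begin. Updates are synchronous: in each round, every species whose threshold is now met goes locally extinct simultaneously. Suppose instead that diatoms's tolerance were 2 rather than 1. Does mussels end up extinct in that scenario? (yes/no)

no

With diatoms's tolerance at 2:
Round 1 — brine shrimp, copepods go locally extinct (initial).
Round 2 — no new extinctions; cascade stops.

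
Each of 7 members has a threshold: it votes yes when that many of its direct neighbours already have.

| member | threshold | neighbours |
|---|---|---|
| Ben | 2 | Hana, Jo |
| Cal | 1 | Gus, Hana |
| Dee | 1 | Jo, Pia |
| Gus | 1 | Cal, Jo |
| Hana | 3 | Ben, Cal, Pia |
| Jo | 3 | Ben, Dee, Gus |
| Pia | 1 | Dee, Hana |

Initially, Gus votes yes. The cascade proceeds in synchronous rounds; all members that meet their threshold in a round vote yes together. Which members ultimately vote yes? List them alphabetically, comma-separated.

Cal, Gus

Round 1 — Gus votes yes (initial).
Round 2 — checking thresholds:
  Cal: 1 of 2 neighbours ≥ 1, votes yes.
  Jo: 1 of 3 neighbours < 3, holds.
Round 3 — no new yes votes; cascade stops.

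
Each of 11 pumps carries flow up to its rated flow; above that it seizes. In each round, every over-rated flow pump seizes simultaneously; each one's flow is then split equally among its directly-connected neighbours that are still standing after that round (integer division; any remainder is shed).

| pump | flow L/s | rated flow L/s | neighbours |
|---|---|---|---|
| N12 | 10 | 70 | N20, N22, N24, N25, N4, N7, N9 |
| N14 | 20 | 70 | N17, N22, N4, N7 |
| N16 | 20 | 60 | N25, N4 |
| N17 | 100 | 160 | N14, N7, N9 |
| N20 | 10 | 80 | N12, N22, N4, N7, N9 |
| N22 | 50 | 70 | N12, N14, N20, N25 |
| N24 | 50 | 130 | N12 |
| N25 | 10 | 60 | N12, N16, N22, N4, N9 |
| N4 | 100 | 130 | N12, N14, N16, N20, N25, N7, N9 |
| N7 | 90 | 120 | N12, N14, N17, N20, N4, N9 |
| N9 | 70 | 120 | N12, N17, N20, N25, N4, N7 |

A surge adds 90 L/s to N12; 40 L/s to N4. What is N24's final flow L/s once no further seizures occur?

Round 1 — N12 at 100 > 70; N4 at 140 > 130. N12, N4 seize.
  N12 sheds 100 L/s to N20, N22, N24, N25, N7, N9: 16 each (4 lost).
    N20: 10+16 = 26 ≤ 80
    N22: 50+16 = 66 ≤ 70
    N24: 50+16 = 66 ≤ 130
    N25: 10+16 = 26 ≤ 60
    N7: 90+16 = 106 ≤ 120
    N9: 70+16 = 86 ≤ 120
  N4 sheds 140 L/s to N14, N16, N20, N25, N7, N9: 23 each (2 lost).
    N14: 20+23 = 43 ≤ 70
    N16: 20+23 = 43 ≤ 60
    N20: 26+23 = 49 ≤ 80
    N25: 26+23 = 49 ≤ 60
    N7: 106+23 = 129 > 120
    N9: 86+23 = 109 ≤ 120
Round 2 — N7 seizes.
  N7 sheds 129 L/s to N14, N17, N20, N9: 32 each (1 lost).
    N14: 43+32 = 75 > 70
    N17: 100+32 = 132 ≤ 160
    N20: 49+32 = 81 > 80
    N9: 109+32 = 141 > 120
Round 3 — N14, N20, N9 seize.
  N14 sheds 75 L/s to N17, N22: 37 each (1 lost).
    N17: 132+37 = 169 > 160
    N22: 66+37 = 103 > 70
  N20 sheds 81 L/s to N22: 81 each.
    N22: 103+81 = 184 > 70
  N9 sheds 141 L/s to N17, N25: 70 each (1 lost).
    N17: 169+70 = 239 > 160
    N25: 49+70 = 119 > 60
Round 4 — N17, N22, N25 seize.
  N17 sheds 239 L/s: no online neighbours, lost.
  N22 sheds 184 L/s: no online neighbours, lost.
  N25 sheds 119 L/s to N16: 119 each.
    N16: 43+119 = 162 > 60
Round 5 — N16 seizes.
  N16 sheds 162 L/s: no online neighbours, lost.
No further seizures.

66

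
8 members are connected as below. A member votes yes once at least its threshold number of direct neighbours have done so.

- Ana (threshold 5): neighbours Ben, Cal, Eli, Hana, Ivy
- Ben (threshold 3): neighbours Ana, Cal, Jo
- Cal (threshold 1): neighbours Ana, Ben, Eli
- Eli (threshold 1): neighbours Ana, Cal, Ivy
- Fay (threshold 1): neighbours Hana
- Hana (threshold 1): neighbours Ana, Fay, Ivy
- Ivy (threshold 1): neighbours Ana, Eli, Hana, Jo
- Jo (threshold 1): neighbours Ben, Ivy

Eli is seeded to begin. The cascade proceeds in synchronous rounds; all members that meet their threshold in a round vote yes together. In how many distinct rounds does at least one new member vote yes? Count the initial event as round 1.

4

Round 1 — Eli votes yes (initial).
Round 2 — checking thresholds:
  Ana: 1 of 5 neighbours < 5, not yet.
  Cal: 1 of 3 neighbours ≥ 1, votes yes.
  Ivy: 1 of 4 neighbours ≥ 1, votes yes.
Round 3 — checking thresholds:
  Ana: 3 of 5 neighbours < 5, not yet.
  Ben: 1 of 3 neighbours < 3, not yet.
  Hana: 1 of 3 neighbours ≥ 1, votes yes.
  Jo: 1 of 2 neighbours ≥ 1, votes yes.
Round 4 — checking thresholds:
  Ana: 4 of 5 neighbours < 5, not yet.
  Ben: 2 of 3 neighbours < 3, not yet.
  Fay: 1 of 1 neighbours ≥ 1, votes yes.
Round 5 — no new yes votes; cascade stops.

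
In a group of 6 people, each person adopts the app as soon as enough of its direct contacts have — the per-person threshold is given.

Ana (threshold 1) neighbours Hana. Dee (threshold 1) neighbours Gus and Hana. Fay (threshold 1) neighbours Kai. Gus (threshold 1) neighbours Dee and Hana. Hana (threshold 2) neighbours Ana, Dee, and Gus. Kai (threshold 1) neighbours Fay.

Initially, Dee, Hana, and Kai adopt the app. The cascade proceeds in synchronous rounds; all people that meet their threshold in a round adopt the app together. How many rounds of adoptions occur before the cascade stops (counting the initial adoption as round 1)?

2

Round 1 — Dee, Hana, Kai adopt the app (initial).
Round 2 — checking thresholds:
  Ana: 1 of 1 neighbours ≥ 1, adopts the app.
  Fay: 1 of 1 neighbours ≥ 1, adopts the app.
  Gus: 2 of 2 neighbours ≥ 1, adopts the app.
Round 3 — no new adoptions; cascade stops.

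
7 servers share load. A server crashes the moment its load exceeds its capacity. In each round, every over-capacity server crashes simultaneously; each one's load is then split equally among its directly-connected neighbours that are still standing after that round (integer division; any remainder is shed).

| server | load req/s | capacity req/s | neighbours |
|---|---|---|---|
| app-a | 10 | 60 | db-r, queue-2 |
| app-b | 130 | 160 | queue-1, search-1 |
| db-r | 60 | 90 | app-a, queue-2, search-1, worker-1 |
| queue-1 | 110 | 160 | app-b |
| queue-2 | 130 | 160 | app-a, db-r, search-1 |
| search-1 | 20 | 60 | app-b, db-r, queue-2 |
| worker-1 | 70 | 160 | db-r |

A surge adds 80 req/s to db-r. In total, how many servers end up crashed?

Round 1 — db-r at 140 > 90. db-r crashes.
  db-r sheds 140 req/s to app-a, queue-2, search-1, worker-1: 35 each.
    app-a: 10+35 = 45 ≤ 60
    queue-2: 130+35 = 165 > 160
    search-1: 20+35 = 55 ≤ 60
    worker-1: 70+35 = 105 ≤ 160
Round 2 — queue-2 crashes.
  queue-2 sheds 165 req/s to app-a, search-1: 82 each (1 lost).
    app-a: 45+82 = 127 > 60
    search-1: 55+82 = 137 > 60
Round 3 — app-a, search-1 crash.
  app-a sheds 127 req/s: no online neighbours, lost.
  search-1 sheds 137 req/s to app-b: 137 each.
    app-b: 130+137 = 267 > 160
Round 4 — app-b crashes.
  app-b sheds 267 req/s to queue-1: 267 each.
    queue-1: 110+267 = 377 > 160
Round 5 — queue-1 crashes.
  queue-1 sheds 377 req/s: no online neighbours, lost.
No further crashes.

6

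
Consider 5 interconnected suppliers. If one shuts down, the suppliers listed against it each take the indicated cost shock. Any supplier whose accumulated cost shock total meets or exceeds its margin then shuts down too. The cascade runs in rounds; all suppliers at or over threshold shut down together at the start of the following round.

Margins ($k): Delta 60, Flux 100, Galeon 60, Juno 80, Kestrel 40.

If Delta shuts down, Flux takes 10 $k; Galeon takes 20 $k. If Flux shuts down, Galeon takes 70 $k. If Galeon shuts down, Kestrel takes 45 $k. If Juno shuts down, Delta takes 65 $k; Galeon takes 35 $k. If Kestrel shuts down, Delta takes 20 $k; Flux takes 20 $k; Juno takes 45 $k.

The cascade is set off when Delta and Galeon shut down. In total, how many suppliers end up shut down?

Round 1 — Delta, Galeon shut down (initial).
  Flux: +10 → 10 < 100
  Kestrel: +45 → 45 ≥ 40
Round 2 — Kestrel shuts down.
  Flux: +20 → 30 < 100
  Juno: +45 → 45 < 80
No further shutdowns.

3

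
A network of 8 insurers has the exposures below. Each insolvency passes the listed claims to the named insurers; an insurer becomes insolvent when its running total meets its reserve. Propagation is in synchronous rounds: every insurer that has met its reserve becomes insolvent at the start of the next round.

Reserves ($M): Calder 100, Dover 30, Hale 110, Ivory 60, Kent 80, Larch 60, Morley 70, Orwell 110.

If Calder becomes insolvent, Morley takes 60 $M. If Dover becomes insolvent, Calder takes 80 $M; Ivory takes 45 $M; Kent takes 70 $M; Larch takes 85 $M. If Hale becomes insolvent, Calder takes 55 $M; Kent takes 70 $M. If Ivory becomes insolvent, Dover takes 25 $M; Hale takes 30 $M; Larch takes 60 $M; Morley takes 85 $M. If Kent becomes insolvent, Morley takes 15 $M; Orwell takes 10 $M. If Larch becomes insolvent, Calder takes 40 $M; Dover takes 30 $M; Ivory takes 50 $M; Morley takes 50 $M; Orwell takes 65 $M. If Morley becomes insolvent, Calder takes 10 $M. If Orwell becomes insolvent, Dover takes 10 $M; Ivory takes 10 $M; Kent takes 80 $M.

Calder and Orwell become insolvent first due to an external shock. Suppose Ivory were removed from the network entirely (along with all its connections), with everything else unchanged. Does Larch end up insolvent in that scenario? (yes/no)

no

With Ivory removed:
Round 1 — Calder, Orwell become insolvent (initial).
  Dover: +10 → 10 < 30
  Kent: +80 → 80 ≥ 80
  Morley: +60 → 60 < 70
Round 2 — Kent becomes insolvent.
  Morley: +15 → 75 ≥ 70
Round 3 — Morley becomes insolvent.
No further insolvencies.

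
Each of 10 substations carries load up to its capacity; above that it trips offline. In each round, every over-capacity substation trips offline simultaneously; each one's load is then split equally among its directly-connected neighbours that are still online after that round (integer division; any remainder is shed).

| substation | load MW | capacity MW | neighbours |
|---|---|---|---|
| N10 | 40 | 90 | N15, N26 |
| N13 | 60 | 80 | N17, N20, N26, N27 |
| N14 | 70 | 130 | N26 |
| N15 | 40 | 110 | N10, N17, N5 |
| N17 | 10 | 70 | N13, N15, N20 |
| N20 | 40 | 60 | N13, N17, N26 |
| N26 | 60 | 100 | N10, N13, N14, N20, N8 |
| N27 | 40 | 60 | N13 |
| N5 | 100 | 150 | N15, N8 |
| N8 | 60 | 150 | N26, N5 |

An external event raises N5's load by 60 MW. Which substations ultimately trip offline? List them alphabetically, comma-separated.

Round 1 — N5 at 160 > 150. N5 trips offline.
  N5 sheds 160 MW to N15, N8: 80 each.
    N15: 40+80 = 120 > 110
    N8: 60+80 = 140 ≤ 150
Round 2 — N15 trips offline.
  N15 sheds 120 MW to N10, N17: 60 each.
    N10: 40+60 = 100 > 90
    N17: 10+60 = 70 ≤ 70
Round 3 — N10 trips offline.
  N10 sheds 100 MW to N26: 100 each.
    N26: 60+100 = 160 > 100
Round 4 — N26 trips offline.
  N26 sheds 160 MW to N13, N14, N20, N8: 40 each.
    N13: 60+40 = 100 > 80
    N14: 70+40 = 110 ≤ 130
    N20: 40+40 = 80 > 60
    N8: 140+40 = 180 > 150
Round 5 — N13, N20, N8 trip offline.
  N13 sheds 100 MW to N17, N27: 50 each.
    N17: 70+50 = 120 > 70
    N27: 40+50 = 90 > 60
  N20 sheds 80 MW to N17: 80 each.
    N17: 120+80 = 200 > 70
  N8 sheds 180 MW: no online neighbours, lost.
Round 6 — N17, N27 trip offline.
  N17 sheds 200 MW: no online neighbours, lost.
  N27 sheds 90 MW: no online neighbours, lost.
No further trips.

N10, N13, N15, N17, N20, N26, N27, N5, N8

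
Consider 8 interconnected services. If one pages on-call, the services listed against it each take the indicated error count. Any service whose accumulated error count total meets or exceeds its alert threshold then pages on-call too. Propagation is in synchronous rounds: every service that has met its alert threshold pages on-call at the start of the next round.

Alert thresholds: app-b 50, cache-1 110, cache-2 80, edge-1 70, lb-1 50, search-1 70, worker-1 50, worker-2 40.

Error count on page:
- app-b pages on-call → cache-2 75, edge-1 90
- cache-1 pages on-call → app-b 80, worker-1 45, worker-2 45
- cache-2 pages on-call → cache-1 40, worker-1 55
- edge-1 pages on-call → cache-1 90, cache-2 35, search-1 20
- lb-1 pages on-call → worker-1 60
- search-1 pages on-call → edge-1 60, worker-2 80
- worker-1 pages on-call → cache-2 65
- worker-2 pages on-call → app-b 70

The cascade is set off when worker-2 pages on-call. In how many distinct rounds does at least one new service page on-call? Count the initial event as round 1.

5

Round 1 — worker-2 pages on-call (initial).
  app-b: +70 → 70 ≥ 50
Round 2 — app-b pages on-call.
  cache-2: +75 → 75 < 80
  edge-1: +90 → 90 ≥ 70
Round 3 — edge-1 pages on-call.
  cache-1: +90 → 90 < 110
  cache-2: +35 → 110 ≥ 80
  search-1: +20 → 20 < 70
Round 4 — cache-2 pages on-call.
  cache-1: +40 → 130 ≥ 110
  worker-1: +55 → 55 ≥ 50
Round 5 — cache-1, worker-1 page on-call.
No further pages.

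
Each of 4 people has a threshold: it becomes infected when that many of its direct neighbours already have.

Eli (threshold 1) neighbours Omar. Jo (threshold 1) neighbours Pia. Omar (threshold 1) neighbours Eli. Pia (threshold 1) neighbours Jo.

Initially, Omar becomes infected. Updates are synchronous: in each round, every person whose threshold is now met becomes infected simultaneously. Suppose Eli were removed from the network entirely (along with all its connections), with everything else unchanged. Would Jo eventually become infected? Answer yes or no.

With Eli removed:
Round 1 — Omar becomes infected (initial).
Round 2 — no new infections; cascade stops.

no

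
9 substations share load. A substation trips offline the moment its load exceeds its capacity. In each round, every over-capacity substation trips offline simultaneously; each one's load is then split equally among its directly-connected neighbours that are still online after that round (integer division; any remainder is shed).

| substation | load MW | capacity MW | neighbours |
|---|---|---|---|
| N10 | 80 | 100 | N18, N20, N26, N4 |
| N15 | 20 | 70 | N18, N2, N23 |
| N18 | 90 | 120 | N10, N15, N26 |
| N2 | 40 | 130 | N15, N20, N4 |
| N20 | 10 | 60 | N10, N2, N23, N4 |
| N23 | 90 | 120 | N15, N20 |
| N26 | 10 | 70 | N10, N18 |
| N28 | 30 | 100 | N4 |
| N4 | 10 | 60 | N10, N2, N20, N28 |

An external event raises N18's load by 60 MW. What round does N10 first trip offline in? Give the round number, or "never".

Round 1 — N18 at 150 > 120. N18 trips offline.
  N18 sheds 150 MW to N10, N15, N26: 50 each.
    N10: 80+50 = 130 > 100
    N15: 20+50 = 70 ≤ 70
    N26: 10+50 = 60 ≤ 70
Round 2 — N10 trips offline.
  N10 sheds 130 MW to N20, N26, N4: 43 each (1 lost).
    N20: 10+43 = 53 ≤ 60
    N26: 60+43 = 103 > 70
    N4: 10+43 = 53 ≤ 60
Round 3 — N26 trips offline.
  N26 sheds 103 MW: no online neighbours, lost.
No further trips.

2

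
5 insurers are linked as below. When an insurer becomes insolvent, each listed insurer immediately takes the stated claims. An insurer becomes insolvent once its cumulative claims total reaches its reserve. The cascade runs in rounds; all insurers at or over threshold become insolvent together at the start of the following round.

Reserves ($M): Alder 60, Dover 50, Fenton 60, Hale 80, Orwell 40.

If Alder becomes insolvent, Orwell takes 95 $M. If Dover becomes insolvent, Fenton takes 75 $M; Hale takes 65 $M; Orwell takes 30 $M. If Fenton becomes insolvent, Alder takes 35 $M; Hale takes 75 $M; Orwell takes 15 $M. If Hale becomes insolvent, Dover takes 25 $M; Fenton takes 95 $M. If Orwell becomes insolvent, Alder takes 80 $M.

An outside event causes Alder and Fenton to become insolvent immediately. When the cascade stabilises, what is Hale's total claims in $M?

Round 1 — Alder, Fenton become insolvent (initial).
  Hale: +75 → 75 < 80
  Orwell: +95+15 → 110 ≥ 40
Round 2 — Orwell becomes insolvent.
No further insolvencies.

75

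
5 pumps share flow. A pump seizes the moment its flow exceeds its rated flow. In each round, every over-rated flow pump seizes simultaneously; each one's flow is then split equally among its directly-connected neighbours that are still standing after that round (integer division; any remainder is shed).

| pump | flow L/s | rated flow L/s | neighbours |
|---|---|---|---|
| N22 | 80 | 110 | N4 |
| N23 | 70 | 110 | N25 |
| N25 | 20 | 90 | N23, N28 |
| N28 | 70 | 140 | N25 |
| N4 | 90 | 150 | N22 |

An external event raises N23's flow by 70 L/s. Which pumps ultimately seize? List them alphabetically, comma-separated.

N23, N25, N28

Round 1 — N23 at 140 > 110. N23 seizes.
  N23 sheds 140 L/s to N25: 140 each.
    N25: 20+140 = 160 > 90
Round 2 — N25 seizes.
  N25 sheds 160 L/s to N28: 160 each.
    N28: 70+160 = 230 > 140
Round 3 — N28 seizes.
  N28 sheds 230 L/s: no online neighbours, lost.
No further seizures.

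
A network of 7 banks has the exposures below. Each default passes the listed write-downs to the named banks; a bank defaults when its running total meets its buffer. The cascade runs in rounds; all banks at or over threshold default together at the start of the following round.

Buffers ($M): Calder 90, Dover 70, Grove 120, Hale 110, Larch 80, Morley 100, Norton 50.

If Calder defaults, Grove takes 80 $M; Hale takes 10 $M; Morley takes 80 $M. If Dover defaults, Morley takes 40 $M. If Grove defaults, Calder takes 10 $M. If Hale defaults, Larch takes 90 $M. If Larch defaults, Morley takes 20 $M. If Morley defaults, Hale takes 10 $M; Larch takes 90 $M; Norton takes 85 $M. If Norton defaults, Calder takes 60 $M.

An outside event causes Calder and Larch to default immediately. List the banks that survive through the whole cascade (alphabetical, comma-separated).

Dover, Grove, Hale

Round 1 — Calder, Larch default (initial).
  Grove: +80 → 80 < 120
  Hale: +10 → 10 < 110
  Morley: +80+20 → 100 ≥ 100
Round 2 — Morley defaults.
  Hale: +10 → 20 < 110
  Norton: +85 → 85 ≥ 50
Round 3 — Norton defaults.
No further defaults.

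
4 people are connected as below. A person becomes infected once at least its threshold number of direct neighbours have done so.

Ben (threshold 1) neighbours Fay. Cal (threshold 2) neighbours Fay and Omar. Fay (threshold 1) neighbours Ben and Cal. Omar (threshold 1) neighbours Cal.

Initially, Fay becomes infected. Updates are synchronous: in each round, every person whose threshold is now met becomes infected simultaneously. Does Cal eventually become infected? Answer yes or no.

Round 1 — Fay becomes infected (initial).
Round 2 — checking thresholds:
  Ben: 1 of 1 neighbours ≥ 1, becomes infected.
  Cal: 1 of 2 neighbours < 2, holds.
Round 3 — no new infections; cascade stops.

no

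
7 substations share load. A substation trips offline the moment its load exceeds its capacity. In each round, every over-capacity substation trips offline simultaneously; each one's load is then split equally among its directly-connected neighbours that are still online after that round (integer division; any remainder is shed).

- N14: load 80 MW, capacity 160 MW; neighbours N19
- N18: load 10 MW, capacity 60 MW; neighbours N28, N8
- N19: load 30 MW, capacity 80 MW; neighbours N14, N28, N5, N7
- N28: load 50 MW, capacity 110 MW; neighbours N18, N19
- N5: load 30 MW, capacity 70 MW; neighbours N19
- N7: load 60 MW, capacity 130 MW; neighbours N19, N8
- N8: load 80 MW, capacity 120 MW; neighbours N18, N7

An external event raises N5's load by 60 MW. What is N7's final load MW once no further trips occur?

100

Round 1 — N5 at 90 > 70. N5 trips offline.
  N5 sheds 90 MW to N19: 90 each.
    N19: 30+90 = 120 > 80
Round 2 — N19 trips offline.
  N19 sheds 120 MW to N14, N28, N7: 40 each.
    N14: 80+40 = 120 ≤ 160
    N28: 50+40 = 90 ≤ 110
    N7: 60+40 = 100 ≤ 130
No further trips.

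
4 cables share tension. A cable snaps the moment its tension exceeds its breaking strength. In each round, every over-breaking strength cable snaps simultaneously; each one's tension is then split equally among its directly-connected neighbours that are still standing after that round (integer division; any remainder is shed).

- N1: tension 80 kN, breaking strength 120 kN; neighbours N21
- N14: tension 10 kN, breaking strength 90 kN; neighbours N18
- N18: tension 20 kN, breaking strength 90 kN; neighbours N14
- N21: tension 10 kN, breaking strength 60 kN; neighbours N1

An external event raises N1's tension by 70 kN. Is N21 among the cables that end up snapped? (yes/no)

yes

Round 1 — N1 at 150 > 120. N1 snaps.
  N1 sheds 150 kN to N21: 150 each.
    N21: 10+150 = 160 > 60
Round 2 — N21 snaps.
  N21 sheds 160 kN: no online neighbours, lost.
No further breaks.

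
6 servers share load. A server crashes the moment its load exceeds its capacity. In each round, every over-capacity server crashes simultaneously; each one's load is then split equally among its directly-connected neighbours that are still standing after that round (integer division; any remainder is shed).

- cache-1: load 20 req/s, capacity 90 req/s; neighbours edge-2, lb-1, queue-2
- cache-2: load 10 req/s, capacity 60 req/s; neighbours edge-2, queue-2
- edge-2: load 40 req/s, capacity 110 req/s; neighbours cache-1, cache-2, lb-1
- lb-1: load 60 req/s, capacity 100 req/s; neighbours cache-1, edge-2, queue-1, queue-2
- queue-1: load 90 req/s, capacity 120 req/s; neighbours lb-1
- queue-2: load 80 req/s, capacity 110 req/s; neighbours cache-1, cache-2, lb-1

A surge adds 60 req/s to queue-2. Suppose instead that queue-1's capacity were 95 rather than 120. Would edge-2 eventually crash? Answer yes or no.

yes

With queue-1's capacity at 95:
Round 1 — queue-2 at 140 > 110. queue-2 crashes.
  queue-2 sheds 140 req/s to cache-1, cache-2, lb-1: 46 each (2 lost).
    cache-1: 20+46 = 66 ≤ 90
    cache-2: 10+46 = 56 ≤ 60
    lb-1: 60+46 = 106 > 100
Round 2 — lb-1 crashes.
  lb-1 sheds 106 req/s to cache-1, edge-2, queue-1: 35 each (1 lost).
    cache-1: 66+35 = 101 > 90
    edge-2: 40+35 = 75 ≤ 110
    queue-1: 90+35 = 125 > 95
Round 3 — cache-1, queue-1 crash.
  cache-1 sheds 101 req/s to edge-2: 101 each.
    edge-2: 75+101 = 176 > 110
  queue-1 sheds 125 req/s: no online neighbours, lost.
Round 4 — edge-2 crashes.
  edge-2 sheds 176 req/s to cache-2: 176 each.
    cache-2: 56+176 = 232 > 60
Round 5 — cache-2 crashes.
  cache-2 sheds 232 req/s: no online neighbours, lost.
No further crashes.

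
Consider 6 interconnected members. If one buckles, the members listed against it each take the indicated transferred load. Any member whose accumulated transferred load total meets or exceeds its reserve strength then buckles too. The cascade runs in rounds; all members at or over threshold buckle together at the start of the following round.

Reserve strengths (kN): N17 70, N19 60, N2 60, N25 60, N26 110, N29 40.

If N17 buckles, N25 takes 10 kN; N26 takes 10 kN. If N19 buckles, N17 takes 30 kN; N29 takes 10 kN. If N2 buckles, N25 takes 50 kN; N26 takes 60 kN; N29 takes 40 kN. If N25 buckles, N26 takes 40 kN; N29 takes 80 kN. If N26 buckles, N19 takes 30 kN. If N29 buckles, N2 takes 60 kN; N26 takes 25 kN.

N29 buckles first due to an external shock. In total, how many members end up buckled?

2

Round 1 — N29 buckles (initial).
  N2: +60 → 60 ≥ 60
  N26: +25 → 25 < 110
Round 2 — N2 buckles.
  N25: +50 → 50 < 60
  N26: +60 → 85 < 110
No further bucklings.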